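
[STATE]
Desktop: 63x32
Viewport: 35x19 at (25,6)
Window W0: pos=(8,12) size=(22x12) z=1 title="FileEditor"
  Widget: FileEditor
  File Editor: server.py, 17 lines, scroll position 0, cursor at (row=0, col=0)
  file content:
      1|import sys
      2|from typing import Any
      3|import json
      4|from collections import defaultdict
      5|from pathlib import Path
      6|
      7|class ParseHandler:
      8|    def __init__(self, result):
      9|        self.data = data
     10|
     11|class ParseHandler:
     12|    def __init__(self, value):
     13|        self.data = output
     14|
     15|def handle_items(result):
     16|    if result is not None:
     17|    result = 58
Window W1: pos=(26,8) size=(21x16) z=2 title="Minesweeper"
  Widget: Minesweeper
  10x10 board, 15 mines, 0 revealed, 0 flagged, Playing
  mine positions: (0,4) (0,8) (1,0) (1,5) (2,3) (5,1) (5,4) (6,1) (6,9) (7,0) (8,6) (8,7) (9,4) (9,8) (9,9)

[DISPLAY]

                                   
                                   
 ┏━━━━━━━━━━━━━━━━━━━┓             
 ┃ Minesweeper       ┃             
 ┠───────────────────┨             
 ┃■■■■■■■■■■         ┃             
━┃■■■■■■■■■■         ┃             
 ┃■■■■■■■■■■         ┃             
─┃■■■■■■■■■■         ┃             
 ┃■■■■■■■■■■         ┃             
r┃■■■■■■■■■■         ┃             
 ┃■■■■■■■■■■         ┃             
 ┃■■■■■■■■■■         ┃             
o┃■■■■■■■■■■         ┃             
 ┃■■■■■■■■■■         ┃             
e┃                   ┃             
(┃                   ┃             
━┗━━━━━━━━━━━━━━━━━━━┛             
                                   


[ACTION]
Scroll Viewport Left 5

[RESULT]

                                   
                                   
      ┏━━━━━━━━━━━━━━━━━━━┓        
      ┃ Minesweeper       ┃        
      ┠───────────────────┨        
      ┃■■■■■■■■■■         ┃        
━━━━━━┃■■■■■■■■■■         ┃        
      ┃■■■■■■■■■■         ┃        
──────┃■■■■■■■■■■         ┃        
      ┃■■■■■■■■■■         ┃        
 impor┃■■■■■■■■■■         ┃        
      ┃■■■■■■■■■■         ┃        
tions ┃■■■■■■■■■■         ┃        
b impo┃■■■■■■■■■■         ┃        
      ┃■■■■■■■■■■         ┃        
Handle┃                   ┃        
nit__(┃                   ┃        
━━━━━━┗━━━━━━━━━━━━━━━━━━━┛        
                                   


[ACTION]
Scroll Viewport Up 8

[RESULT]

                                   
                                   
                                   
                                   
                                   
                                   
                                   
                                   
      ┏━━━━━━━━━━━━━━━━━━━┓        
      ┃ Minesweeper       ┃        
      ┠───────────────────┨        
      ┃■■■■■■■■■■         ┃        
━━━━━━┃■■■■■■■■■■         ┃        
      ┃■■■■■■■■■■         ┃        
──────┃■■■■■■■■■■         ┃        
      ┃■■■■■■■■■■         ┃        
 impor┃■■■■■■■■■■         ┃        
      ┃■■■■■■■■■■         ┃        
tions ┃■■■■■■■■■■         ┃        


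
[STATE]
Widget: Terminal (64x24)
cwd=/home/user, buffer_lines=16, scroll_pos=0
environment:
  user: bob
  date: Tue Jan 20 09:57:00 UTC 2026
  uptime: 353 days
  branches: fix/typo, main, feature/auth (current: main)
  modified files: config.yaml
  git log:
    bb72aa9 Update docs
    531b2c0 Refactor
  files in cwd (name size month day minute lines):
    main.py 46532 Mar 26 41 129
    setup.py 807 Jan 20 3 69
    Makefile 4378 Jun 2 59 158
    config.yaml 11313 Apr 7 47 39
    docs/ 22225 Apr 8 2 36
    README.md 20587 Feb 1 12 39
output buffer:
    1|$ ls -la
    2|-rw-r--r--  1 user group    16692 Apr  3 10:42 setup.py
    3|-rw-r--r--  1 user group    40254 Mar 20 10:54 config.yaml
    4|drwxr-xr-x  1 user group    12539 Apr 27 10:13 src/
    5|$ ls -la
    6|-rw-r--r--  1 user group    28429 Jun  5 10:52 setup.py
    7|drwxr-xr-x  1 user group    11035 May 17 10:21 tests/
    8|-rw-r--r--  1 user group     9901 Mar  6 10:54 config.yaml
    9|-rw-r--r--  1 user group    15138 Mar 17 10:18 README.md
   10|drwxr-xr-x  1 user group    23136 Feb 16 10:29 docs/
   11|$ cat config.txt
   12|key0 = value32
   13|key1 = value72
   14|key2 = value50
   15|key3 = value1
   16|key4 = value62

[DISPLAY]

$ ls -la                                                        
-rw-r--r--  1 user group    16692 Apr  3 10:42 setup.py         
-rw-r--r--  1 user group    40254 Mar 20 10:54 config.yaml      
drwxr-xr-x  1 user group    12539 Apr 27 10:13 src/             
$ ls -la                                                        
-rw-r--r--  1 user group    28429 Jun  5 10:52 setup.py         
drwxr-xr-x  1 user group    11035 May 17 10:21 tests/           
-rw-r--r--  1 user group     9901 Mar  6 10:54 config.yaml      
-rw-r--r--  1 user group    15138 Mar 17 10:18 README.md        
drwxr-xr-x  1 user group    23136 Feb 16 10:29 docs/            
$ cat config.txt                                                
key0 = value32                                                  
key1 = value72                                                  
key2 = value50                                                  
key3 = value1                                                   
key4 = value62                                                  
$ █                                                             
                                                                
                                                                
                                                                
                                                                
                                                                
                                                                
                                                                


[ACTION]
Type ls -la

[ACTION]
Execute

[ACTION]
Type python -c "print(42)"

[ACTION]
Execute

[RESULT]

-rw-r--r--  1 user group    40254 Mar 20 10:54 config.yaml      
drwxr-xr-x  1 user group    12539 Apr 27 10:13 src/             
$ ls -la                                                        
-rw-r--r--  1 user group    28429 Jun  5 10:52 setup.py         
drwxr-xr-x  1 user group    11035 May 17 10:21 tests/           
-rw-r--r--  1 user group     9901 Mar  6 10:54 config.yaml      
-rw-r--r--  1 user group    15138 Mar 17 10:18 README.md        
drwxr-xr-x  1 user group    23136 Feb 16 10:29 docs/            
$ cat config.txt                                                
key0 = value32                                                  
key1 = value72                                                  
key2 = value50                                                  
key3 = value1                                                   
key4 = value62                                                  
$ ls -la                                                        
-rw-r--r--  1 bob group    46532 Mar 26 10:41 main.py           
-rw-r--r--  1 bob group      807 Jan 20 10:03 setup.py          
-rw-r--r--  1 bob group     4378 Jun  2 10:59 Makefile          
-rw-r--r--  1 bob group    11313 Apr  7 10:47 config.yaml       
drwxr-xr-x  1 bob group    22225 Apr  8 10:02 docs/             
-rw-r--r--  1 bob group    20587 Feb  1 10:12 README.md         
$ python -c "print(42)"                                         
42                                                              
$ █                                                             


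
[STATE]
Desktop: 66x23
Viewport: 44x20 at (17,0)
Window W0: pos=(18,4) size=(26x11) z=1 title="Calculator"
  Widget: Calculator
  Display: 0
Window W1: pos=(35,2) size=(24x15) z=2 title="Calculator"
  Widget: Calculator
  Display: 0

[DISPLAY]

                                            
                                            
                  ┏━━━━━━━━━━━━━━━━━━━━━━┓  
                  ┃ Calculator           ┃  
 ┏━━━━━━━━━━━━━━━━┠──────────────────────┨  
 ┃ Calculator     ┃                     0┃  
 ┠────────────────┃┌───┬───┬───┬───┐     ┃  
 ┃                ┃│ 7 │ 8 │ 9 │ ÷ │     ┃  
 ┃┌───┬───┬───┬───┃├───┼───┼───┼───┤     ┃  
 ┃│ 7 │ 8 │ 9 │ ÷ ┃│ 4 │ 5 │ 6 │ × │     ┃  
 ┃├───┼───┼───┼───┃├───┼───┼───┼───┤     ┃  
 ┃│ 4 │ 5 │ 6 │ × ┃│ 1 │ 2 │ 3 │ - │     ┃  
 ┃├───┼───┼───┼───┃├───┼───┼───┼───┤     ┃  
 ┃│ 1 │ 2 │ 3 │ - ┃│ 0 │ . │ = │ + │     ┃  
 ┗━━━━━━━━━━━━━━━━┃├───┼───┼───┼───┤     ┃  
                  ┃│ C │ MC│ MR│ M+│     ┃  
                  ┗━━━━━━━━━━━━━━━━━━━━━━┛  
                                            
                                            
                                            


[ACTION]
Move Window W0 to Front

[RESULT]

                                            
                                            
                  ┏━━━━━━━━━━━━━━━━━━━━━━┓  
                  ┃ Calculator           ┃  
 ┏━━━━━━━━━━━━━━━━━━━━━━━━┓──────────────┨  
 ┃ Calculator             ┃             0┃  
 ┠────────────────────────┨┬───┬───┐     ┃  
 ┃                       0┃│ 9 │ ÷ │     ┃  
 ┃┌───┬───┬───┬───┐       ┃┼───┼───┤     ┃  
 ┃│ 7 │ 8 │ 9 │ ÷ │       ┃│ 6 │ × │     ┃  
 ┃├───┼───┼───┼───┤       ┃┼───┼───┤     ┃  
 ┃│ 4 │ 5 │ 6 │ × │       ┃│ 3 │ - │     ┃  
 ┃├───┼───┼───┼───┤       ┃┼───┼───┤     ┃  
 ┃│ 1 │ 2 │ 3 │ - │       ┃│ = │ + │     ┃  
 ┗━━━━━━━━━━━━━━━━━━━━━━━━┛┼───┼───┤     ┃  
                  ┃│ C │ MC│ MR│ M+│     ┃  
                  ┗━━━━━━━━━━━━━━━━━━━━━━┛  
                                            
                                            
                                            


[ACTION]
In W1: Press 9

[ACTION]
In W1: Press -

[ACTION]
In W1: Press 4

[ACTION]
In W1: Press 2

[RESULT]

                                            
                                            
                  ┏━━━━━━━━━━━━━━━━━━━━━━┓  
                  ┃ Calculator           ┃  
 ┏━━━━━━━━━━━━━━━━━━━━━━━━┓──────────────┨  
 ┃ Calculator             ┃            42┃  
 ┠────────────────────────┨┬───┬───┐     ┃  
 ┃                       0┃│ 9 │ ÷ │     ┃  
 ┃┌───┬───┬───┬───┐       ┃┼───┼───┤     ┃  
 ┃│ 7 │ 8 │ 9 │ ÷ │       ┃│ 6 │ × │     ┃  
 ┃├───┼───┼───┼───┤       ┃┼───┼───┤     ┃  
 ┃│ 4 │ 5 │ 6 │ × │       ┃│ 3 │ - │     ┃  
 ┃├───┼───┼───┼───┤       ┃┼───┼───┤     ┃  
 ┃│ 1 │ 2 │ 3 │ - │       ┃│ = │ + │     ┃  
 ┗━━━━━━━━━━━━━━━━━━━━━━━━┛┼───┼───┤     ┃  
                  ┃│ C │ MC│ MR│ M+│     ┃  
                  ┗━━━━━━━━━━━━━━━━━━━━━━┛  
                                            
                                            
                                            


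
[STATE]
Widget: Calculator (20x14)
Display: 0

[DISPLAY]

                   0
┌───┬───┬───┬───┐   
│ 7 │ 8 │ 9 │ ÷ │   
├───┼───┼───┼───┤   
│ 4 │ 5 │ 6 │ × │   
├───┼───┼───┼───┤   
│ 1 │ 2 │ 3 │ - │   
├───┼───┼───┼───┤   
│ 0 │ . │ = │ + │   
├───┼───┼───┼───┤   
│ C │ MC│ MR│ M+│   
└───┴───┴───┴───┘   
                    
                    


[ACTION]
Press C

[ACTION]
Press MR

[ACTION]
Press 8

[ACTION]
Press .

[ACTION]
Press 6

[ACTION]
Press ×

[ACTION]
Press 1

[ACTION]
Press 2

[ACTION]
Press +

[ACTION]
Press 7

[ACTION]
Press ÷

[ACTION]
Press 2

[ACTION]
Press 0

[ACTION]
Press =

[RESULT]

                5.51
┌───┬───┬───┬───┐   
│ 7 │ 8 │ 9 │ ÷ │   
├───┼───┼───┼───┤   
│ 4 │ 5 │ 6 │ × │   
├───┼───┼───┼───┤   
│ 1 │ 2 │ 3 │ - │   
├───┼───┼───┼───┤   
│ 0 │ . │ = │ + │   
├───┼───┼───┼───┤   
│ C │ MC│ MR│ M+│   
└───┴───┴───┴───┘   
                    
                    


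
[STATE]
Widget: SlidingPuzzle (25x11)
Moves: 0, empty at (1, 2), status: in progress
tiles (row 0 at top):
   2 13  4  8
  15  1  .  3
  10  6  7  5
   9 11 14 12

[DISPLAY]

┌────┬────┬────┬────┐    
│  2 │ 13 │  4 │  8 │    
├────┼────┼────┼────┤    
│ 15 │  1 │    │  3 │    
├────┼────┼────┼────┤    
│ 10 │  6 │  7 │  5 │    
├────┼────┼────┼────┤    
│  9 │ 11 │ 14 │ 12 │    
└────┴────┴────┴────┘    
Moves: 0                 
                         


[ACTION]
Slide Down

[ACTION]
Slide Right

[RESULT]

┌────┬────┬────┬────┐    
│  2 │    │ 13 │  8 │    
├────┼────┼────┼────┤    
│ 15 │  1 │  4 │  3 │    
├────┼────┼────┼────┤    
│ 10 │  6 │  7 │  5 │    
├────┼────┼────┼────┤    
│  9 │ 11 │ 14 │ 12 │    
└────┴────┴────┴────┘    
Moves: 2                 
                         


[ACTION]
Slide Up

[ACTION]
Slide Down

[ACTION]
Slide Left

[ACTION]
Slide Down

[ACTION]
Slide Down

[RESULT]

┌────┬────┬────┬────┐    
│  2 │ 13 │    │  8 │    
├────┼────┼────┼────┤    
│ 15 │  1 │  4 │  3 │    
├────┼────┼────┼────┤    
│ 10 │  6 │  7 │  5 │    
├────┼────┼────┼────┤    
│  9 │ 11 │ 14 │ 12 │    
└────┴────┴────┴────┘    
Moves: 5                 
                         


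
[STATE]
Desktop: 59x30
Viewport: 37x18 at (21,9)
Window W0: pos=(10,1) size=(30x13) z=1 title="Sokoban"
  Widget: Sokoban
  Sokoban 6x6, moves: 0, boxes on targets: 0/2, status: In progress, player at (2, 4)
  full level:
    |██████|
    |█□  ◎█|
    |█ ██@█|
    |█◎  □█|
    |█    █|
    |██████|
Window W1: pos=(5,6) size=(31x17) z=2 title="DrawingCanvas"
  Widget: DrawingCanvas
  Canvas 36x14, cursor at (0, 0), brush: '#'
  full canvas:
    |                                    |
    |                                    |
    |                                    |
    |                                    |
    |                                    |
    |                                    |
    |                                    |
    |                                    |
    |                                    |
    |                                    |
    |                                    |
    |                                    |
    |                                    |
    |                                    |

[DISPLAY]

              ┃   ┃                  
              ┃   ┃                  
              ┃   ┃                  
              ┃   ┃                  
              ┃━━━┛                  
              ┃                      
              ┃                      
              ┃                      
              ┃                      
              ┃                      
              ┃                      
              ┃                      
              ┃                      
━━━━━━━━━━━━━━┛                      
                                     
                                     
                                     
                                     


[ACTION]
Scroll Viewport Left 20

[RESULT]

    ┃+                            ┃  
    ┃                             ┃  
    ┃                             ┃  
    ┃                             ┃  
    ┃                             ┃━━
    ┃                             ┃  
    ┃                             ┃  
    ┃                             ┃  
    ┃                             ┃  
    ┃                             ┃  
    ┃                             ┃  
    ┃                             ┃  
    ┃                             ┃  
    ┗━━━━━━━━━━━━━━━━━━━━━━━━━━━━━┛  
                                     
                                     
                                     
                                     


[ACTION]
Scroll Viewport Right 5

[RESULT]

+                            ┃   ┃   
                             ┃   ┃   
                             ┃   ┃   
                             ┃   ┃   
                             ┃━━━┛   
                             ┃       
                             ┃       
                             ┃       
                             ┃       
                             ┃       
                             ┃       
                             ┃       
                             ┃       
━━━━━━━━━━━━━━━━━━━━━━━━━━━━━┛       
                                     
                                     
                                     
                                     


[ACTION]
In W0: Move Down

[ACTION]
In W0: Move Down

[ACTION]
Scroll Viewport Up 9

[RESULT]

                                     
    ┏━━━━━━━━━━━━━━━━━━━━━━━━━━━━┓   
    ┃ Sokoban                    ┃   
    ┠────────────────────────────┨   
    ┃██████                      ┃   
    ┃█□  ◎█                      ┃   
━━━━━━━━━━━━━━━━━━━━━━━━━━━━━┓   ┃   
 DrawingCanvas               ┃   ┃   
─────────────────────────────┨   ┃   
+                            ┃   ┃   
                             ┃   ┃   
                             ┃   ┃   
                             ┃   ┃   
                             ┃━━━┛   
                             ┃       
                             ┃       
                             ┃       
                             ┃       


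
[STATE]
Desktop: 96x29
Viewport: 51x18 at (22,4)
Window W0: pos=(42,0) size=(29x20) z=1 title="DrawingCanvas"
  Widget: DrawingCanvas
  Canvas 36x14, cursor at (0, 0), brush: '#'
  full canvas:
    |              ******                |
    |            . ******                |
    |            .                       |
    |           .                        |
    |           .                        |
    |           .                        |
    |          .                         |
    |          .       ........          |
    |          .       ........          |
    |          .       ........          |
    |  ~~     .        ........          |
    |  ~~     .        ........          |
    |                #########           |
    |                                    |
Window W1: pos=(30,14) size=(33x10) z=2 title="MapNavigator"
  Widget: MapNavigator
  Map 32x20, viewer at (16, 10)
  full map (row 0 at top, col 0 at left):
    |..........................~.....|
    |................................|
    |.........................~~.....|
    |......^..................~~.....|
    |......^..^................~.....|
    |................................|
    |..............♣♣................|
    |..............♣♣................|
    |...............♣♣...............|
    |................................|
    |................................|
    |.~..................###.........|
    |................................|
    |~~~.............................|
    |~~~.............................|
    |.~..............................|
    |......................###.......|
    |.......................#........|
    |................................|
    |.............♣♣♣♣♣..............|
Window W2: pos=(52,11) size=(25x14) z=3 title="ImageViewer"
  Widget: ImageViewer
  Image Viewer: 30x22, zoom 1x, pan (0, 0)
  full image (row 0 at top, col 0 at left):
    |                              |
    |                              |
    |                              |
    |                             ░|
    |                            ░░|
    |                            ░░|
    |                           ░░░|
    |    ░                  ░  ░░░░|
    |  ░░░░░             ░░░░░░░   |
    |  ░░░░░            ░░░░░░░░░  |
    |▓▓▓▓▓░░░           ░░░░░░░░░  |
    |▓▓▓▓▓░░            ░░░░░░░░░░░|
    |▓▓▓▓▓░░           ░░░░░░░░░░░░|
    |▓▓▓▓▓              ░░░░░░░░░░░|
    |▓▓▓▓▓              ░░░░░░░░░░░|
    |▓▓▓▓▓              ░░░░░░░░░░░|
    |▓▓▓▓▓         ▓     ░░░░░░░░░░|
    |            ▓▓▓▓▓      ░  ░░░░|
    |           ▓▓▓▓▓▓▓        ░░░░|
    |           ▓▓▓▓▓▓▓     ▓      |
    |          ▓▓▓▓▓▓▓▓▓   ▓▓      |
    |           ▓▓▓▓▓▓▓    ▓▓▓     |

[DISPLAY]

                    ┃            . ******       ┃  
                    ┃            .              ┃  
                    ┃           .               ┃  
                    ┃           .               ┃  
                    ┃           .               ┃  
                    ┃          .                ┃  
                    ┃          .       ........ ┃  
                    ┃         ┏━━━━━━━━━━━━━━━━━━━━
                    ┃         ┃ ImageViewer        
                    ┃  ~~     ┠────────────────────
        ┏━━━━━━━━━━━━━━━━━━━━━┃                    
        ┃ MapNavigator        ┃                    
        ┠─────────────────────┃                    
        ┃.............♣♣......┃                    
        ┃..............♣♣.....┃                    
        ┃.....................┃                    
        ┃...............@.....┃                    
        ┃~..................##┃    ░               


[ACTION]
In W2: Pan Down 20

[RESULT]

                    ┃            . ******       ┃  
                    ┃            .              ┃  
                    ┃           .               ┃  
                    ┃           .               ┃  
                    ┃           .               ┃  
                    ┃          .                ┃  
                    ┃          .       ........ ┃  
                    ┃         ┏━━━━━━━━━━━━━━━━━━━━
                    ┃         ┃ ImageViewer        
                    ┃  ~~     ┠────────────────────
        ┏━━━━━━━━━━━━━━━━━━━━━┃          ▓▓▓▓▓▓▓▓▓ 
        ┃ MapNavigator        ┃           ▓▓▓▓▓▓▓  
        ┠─────────────────────┃                    
        ┃.............♣♣......┃                    
        ┃..............♣♣.....┃                    
        ┃.....................┃                    
        ┃...............@.....┃                    
        ┃~..................##┃                    


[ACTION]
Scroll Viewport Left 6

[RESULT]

                          ┃            . ******    
                          ┃            .           
                          ┃           .            
                          ┃           .            
                          ┃           .            
                          ┃          .             
                          ┃          .       ......
                          ┃         ┏━━━━━━━━━━━━━━
                          ┃         ┃ ImageViewer  
                          ┃  ~~     ┠──────────────
              ┏━━━━━━━━━━━━━━━━━━━━━┃          ▓▓▓▓
              ┃ MapNavigator        ┃           ▓▓▓
              ┠─────────────────────┃              
              ┃.............♣♣......┃              
              ┃..............♣♣.....┃              
              ┃.....................┃              
              ┃...............@.....┃              
              ┃~..................##┃              


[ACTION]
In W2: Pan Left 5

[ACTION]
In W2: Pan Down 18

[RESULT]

                          ┃            . ******    
                          ┃            .           
                          ┃           .            
                          ┃           .            
                          ┃           .            
                          ┃          .             
                          ┃          .       ......
                          ┃         ┏━━━━━━━━━━━━━━
                          ┃         ┃ ImageViewer  
                          ┃  ~~     ┠──────────────
              ┏━━━━━━━━━━━━━━━━━━━━━┃              
              ┃ MapNavigator        ┃              
              ┠─────────────────────┃              
              ┃.............♣♣......┃              
              ┃..............♣♣.....┃              
              ┃.....................┃              
              ┃...............@.....┃              
              ┃~..................##┃              


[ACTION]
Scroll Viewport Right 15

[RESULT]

           ┃            . ******       ┃           
           ┃            .              ┃           
           ┃           .               ┃           
           ┃           .               ┃           
           ┃           .               ┃           
           ┃          .                ┃           
           ┃          .       ........ ┃           
           ┃         ┏━━━━━━━━━━━━━━━━━━━━━━━┓     
           ┃         ┃ ImageViewer           ┃     
           ┃  ~~     ┠───────────────────────┨     
━━━━━━━━━━━━━━━━━━━━━┃                       ┃     
 MapNavigator        ┃                       ┃     
─────────────────────┃                       ┃     
.............♣♣......┃                       ┃     
..............♣♣.....┃                       ┃     
.....................┃                       ┃     
...............@.....┃                       ┃     
~..................##┃                       ┃     


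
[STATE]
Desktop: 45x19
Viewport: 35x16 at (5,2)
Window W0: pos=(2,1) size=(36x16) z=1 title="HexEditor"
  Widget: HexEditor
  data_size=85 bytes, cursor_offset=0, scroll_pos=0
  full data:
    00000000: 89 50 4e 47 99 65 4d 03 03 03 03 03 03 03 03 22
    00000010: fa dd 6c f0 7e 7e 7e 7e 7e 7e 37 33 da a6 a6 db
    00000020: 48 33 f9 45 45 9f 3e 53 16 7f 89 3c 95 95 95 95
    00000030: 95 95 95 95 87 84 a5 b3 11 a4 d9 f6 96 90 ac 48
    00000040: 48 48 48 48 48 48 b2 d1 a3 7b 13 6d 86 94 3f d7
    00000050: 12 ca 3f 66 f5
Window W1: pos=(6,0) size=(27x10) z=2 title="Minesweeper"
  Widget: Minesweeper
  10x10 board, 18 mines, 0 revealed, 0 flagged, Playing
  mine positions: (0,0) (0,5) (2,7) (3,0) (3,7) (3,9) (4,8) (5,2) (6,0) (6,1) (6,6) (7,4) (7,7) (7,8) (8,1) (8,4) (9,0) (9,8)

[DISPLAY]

e┠─────────────────────────┨    ┃  
─┃■■■■■■■■■■               ┃────┨  
0┃■■■■■■■■■■               ┃ 03 ┃  
0┃■■■■■■■■■■               ┃ 7e ┃  
0┃■■■■■■■■■■               ┃ 53 ┃  
0┃■■■■■■■■■■               ┃ b3 ┃  
0┃■■■■■■■■■■               ┃ d1 ┃  
0┗━━━━━━━━━━━━━━━━━━━━━━━━━┛    ┃  
                                ┃  
                                ┃  
                                ┃  
                                ┃  
                                ┃  
                                ┃  
━━━━━━━━━━━━━━━━━━━━━━━━━━━━━━━━┛  
                                   


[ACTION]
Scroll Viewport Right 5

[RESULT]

──────────────────────┨    ┃       
■■■■■■■               ┃────┨       
■■■■■■■               ┃ 03 ┃       
■■■■■■■               ┃ 7e ┃       
■■■■■■■               ┃ 53 ┃       
■■■■■■■               ┃ b3 ┃       
■■■■■■■               ┃ d1 ┃       
━━━━━━━━━━━━━━━━━━━━━━┛    ┃       
                           ┃       
                           ┃       
                           ┃       
                           ┃       
                           ┃       
                           ┃       
━━━━━━━━━━━━━━━━━━━━━━━━━━━┛       
                                   


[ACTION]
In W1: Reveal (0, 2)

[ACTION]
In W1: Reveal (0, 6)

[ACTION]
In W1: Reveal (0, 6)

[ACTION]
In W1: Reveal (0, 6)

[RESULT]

──────────────────────┨    ┃       
 1■1■■■               ┃────┨       
 112■■■               ┃ 03 ┃       
   2■■■               ┃ 7e ┃       
   2■■■               ┃ 53 ┃       
1  1■■■               ┃ b3 ┃       
1 11■■■               ┃ d1 ┃       
━━━━━━━━━━━━━━━━━━━━━━┛    ┃       
                           ┃       
                           ┃       
                           ┃       
                           ┃       
                           ┃       
                           ┃       
━━━━━━━━━━━━━━━━━━━━━━━━━━━┛       
                                   


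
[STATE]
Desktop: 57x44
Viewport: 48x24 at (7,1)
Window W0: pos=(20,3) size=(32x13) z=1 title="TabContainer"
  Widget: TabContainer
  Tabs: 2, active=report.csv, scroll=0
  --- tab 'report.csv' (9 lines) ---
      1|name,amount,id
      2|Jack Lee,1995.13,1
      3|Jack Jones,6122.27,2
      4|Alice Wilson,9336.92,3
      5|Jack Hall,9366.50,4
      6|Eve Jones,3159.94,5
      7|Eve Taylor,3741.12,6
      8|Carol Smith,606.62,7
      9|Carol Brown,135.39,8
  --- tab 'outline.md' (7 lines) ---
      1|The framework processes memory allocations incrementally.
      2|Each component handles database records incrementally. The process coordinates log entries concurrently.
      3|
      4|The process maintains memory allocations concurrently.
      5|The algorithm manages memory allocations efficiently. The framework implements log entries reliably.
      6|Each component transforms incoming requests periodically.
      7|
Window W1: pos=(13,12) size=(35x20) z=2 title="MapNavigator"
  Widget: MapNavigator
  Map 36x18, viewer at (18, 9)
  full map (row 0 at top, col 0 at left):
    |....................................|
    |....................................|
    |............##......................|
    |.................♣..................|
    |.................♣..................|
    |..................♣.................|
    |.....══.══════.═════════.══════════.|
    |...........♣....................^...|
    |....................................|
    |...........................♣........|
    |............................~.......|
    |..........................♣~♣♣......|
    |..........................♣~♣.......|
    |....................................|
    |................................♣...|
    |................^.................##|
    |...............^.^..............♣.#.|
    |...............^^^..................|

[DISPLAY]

                                                
                                                
             ┏━━━━━━━━━━━━━━━━━━━━━━━━━━━━━━┓   
             ┃ TabContainer                 ┃   
             ┠──────────────────────────────┨   
             ┃[report.csv]│ outline.md      ┃   
             ┃──────────────────────────────┃   
             ┃name,amount,id                ┃   
             ┃Jack Lee,1995.13,1            ┃   
             ┃Jack Jones,6122.27,2          ┃   
             ┃Alice Wilson,9336.92,3        ┃   
      ┏━━━━━━━━━━━━━━━━━━━━━━━━━━━━━━━━━┓   ┃   
      ┃ MapNavigator                    ┃   ┃   
      ┠─────────────────────────────────┨   ┃   
      ┃.................................┃━━━┛   
      ┃..........##.....................┃       
      ┃...............♣.................┃       
      ┃...............♣.................┃       
      ┃................♣................┃       
      ┃...══.══════.═════════.══════════┃       
      ┃.........♣....................^..┃       
      ┃.................................┃       
      ┃................@........♣.......┃       
      ┃..........................~......┃       


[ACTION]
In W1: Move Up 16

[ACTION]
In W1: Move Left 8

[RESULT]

                                                
                                                
             ┏━━━━━━━━━━━━━━━━━━━━━━━━━━━━━━┓   
             ┃ TabContainer                 ┃   
             ┠──────────────────────────────┨   
             ┃[report.csv]│ outline.md      ┃   
             ┃──────────────────────────────┃   
             ┃name,amount,id                ┃   
             ┃Jack Lee,1995.13,1            ┃   
             ┃Jack Jones,6122.27,2          ┃   
             ┃Alice Wilson,9336.92,3        ┃   
      ┏━━━━━━━━━━━━━━━━━━━━━━━━━━━━━━━━━┓   ┃   
      ┃ MapNavigator                    ┃   ┃   
      ┠─────────────────────────────────┨   ┃   
      ┃                                 ┃━━━┛   
      ┃                                 ┃       
      ┃                                 ┃       
      ┃                                 ┃       
      ┃                                 ┃       
      ┃                                 ┃       
      ┃                                 ┃       
      ┃                                 ┃       
      ┃      ..........@................┃       
      ┃      ...........................┃       


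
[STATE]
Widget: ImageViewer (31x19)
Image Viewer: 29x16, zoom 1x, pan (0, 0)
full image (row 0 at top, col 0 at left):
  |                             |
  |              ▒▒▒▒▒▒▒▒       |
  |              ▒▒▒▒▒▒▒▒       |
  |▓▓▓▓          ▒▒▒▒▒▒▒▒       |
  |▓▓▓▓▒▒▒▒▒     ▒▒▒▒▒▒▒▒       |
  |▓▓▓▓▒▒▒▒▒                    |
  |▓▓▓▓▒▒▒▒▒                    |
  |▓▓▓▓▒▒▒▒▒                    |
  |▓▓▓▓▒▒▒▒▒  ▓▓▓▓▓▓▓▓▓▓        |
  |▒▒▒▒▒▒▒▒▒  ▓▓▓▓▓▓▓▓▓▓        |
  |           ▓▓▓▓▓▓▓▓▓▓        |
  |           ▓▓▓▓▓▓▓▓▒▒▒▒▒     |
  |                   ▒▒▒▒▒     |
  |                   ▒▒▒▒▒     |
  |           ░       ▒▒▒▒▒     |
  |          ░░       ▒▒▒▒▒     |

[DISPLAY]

                               
              ▒▒▒▒▒▒▒▒         
              ▒▒▒▒▒▒▒▒         
▓▓▓▓          ▒▒▒▒▒▒▒▒         
▓▓▓▓▒▒▒▒▒     ▒▒▒▒▒▒▒▒         
▓▓▓▓▒▒▒▒▒                      
▓▓▓▓▒▒▒▒▒                      
▓▓▓▓▒▒▒▒▒                      
▓▓▓▓▒▒▒▒▒  ▓▓▓▓▓▓▓▓▓▓          
▒▒▒▒▒▒▒▒▒  ▓▓▓▓▓▓▓▓▓▓          
           ▓▓▓▓▓▓▓▓▓▓          
           ▓▓▓▓▓▓▓▓▒▒▒▒▒       
                   ▒▒▒▒▒       
                   ▒▒▒▒▒       
           ░       ▒▒▒▒▒       
          ░░       ▒▒▒▒▒       
                               
                               
                               


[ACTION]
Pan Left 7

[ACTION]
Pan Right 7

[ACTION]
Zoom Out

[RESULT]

                               
       ▒▒▒▒▒▒▒▒                
       ▒▒▒▒▒▒▒▒                
       ▒▒▒▒▒▒▒▒                
▒▒     ▒▒▒▒▒▒▒▒                
▒▒                             
▒▒                             
▒▒                             
▒▒  ▓▓▓▓▓▓▓▓▓▓                 
▒▒  ▓▓▓▓▓▓▓▓▓▓                 
    ▓▓▓▓▓▓▓▓▓▓                 
    ▓▓▓▓▓▓▓▓▒▒▒▒▒              
            ▒▒▒▒▒              
            ▒▒▒▒▒              
    ░       ▒▒▒▒▒              
   ░░       ▒▒▒▒▒              
                               
                               
                               


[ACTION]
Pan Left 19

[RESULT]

                               
              ▒▒▒▒▒▒▒▒         
              ▒▒▒▒▒▒▒▒         
▓▓▓▓          ▒▒▒▒▒▒▒▒         
▓▓▓▓▒▒▒▒▒     ▒▒▒▒▒▒▒▒         
▓▓▓▓▒▒▒▒▒                      
▓▓▓▓▒▒▒▒▒                      
▓▓▓▓▒▒▒▒▒                      
▓▓▓▓▒▒▒▒▒  ▓▓▓▓▓▓▓▓▓▓          
▒▒▒▒▒▒▒▒▒  ▓▓▓▓▓▓▓▓▓▓          
           ▓▓▓▓▓▓▓▓▓▓          
           ▓▓▓▓▓▓▓▓▒▒▒▒▒       
                   ▒▒▒▒▒       
                   ▒▒▒▒▒       
           ░       ▒▒▒▒▒       
          ░░       ▒▒▒▒▒       
                               
                               
                               


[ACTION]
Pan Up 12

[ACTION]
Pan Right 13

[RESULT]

                               
 ▒▒▒▒▒▒▒▒                      
 ▒▒▒▒▒▒▒▒                      
 ▒▒▒▒▒▒▒▒                      
 ▒▒▒▒▒▒▒▒                      
                               
                               
                               
▓▓▓▓▓▓▓▓                       
▓▓▓▓▓▓▓▓                       
▓▓▓▓▓▓▓▓                       
▓▓▓▓▓▓▒▒▒▒▒                    
      ▒▒▒▒▒                    
      ▒▒▒▒▒                    
      ▒▒▒▒▒                    
      ▒▒▒▒▒                    
                               
                               
                               
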